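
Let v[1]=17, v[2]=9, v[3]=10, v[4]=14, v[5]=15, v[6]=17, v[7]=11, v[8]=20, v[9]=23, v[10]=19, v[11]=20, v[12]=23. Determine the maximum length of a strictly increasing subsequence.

8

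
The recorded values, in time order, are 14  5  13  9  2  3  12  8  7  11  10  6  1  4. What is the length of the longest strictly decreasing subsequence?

Negate each value so 'decreasing' becomes 'increasing', then run patience tails on the negated sequence:
-14 → extends → [-14]
-5 → extends → [-14, -5]
-13 → replaces -5 → [-14, -13]
-9 → extends → [-14, -13, -9]
-2 → extends → [-14, -13, -9, -2]
-3 → replaces -2 → [-14, -13, -9, -3]
-12 → replaces -9 → [-14, -13, -12, -3]
-8 → replaces -3 → [-14, -13, -12, -8]
-7 → extends → [-14, -13, -12, -8, -7]
-11 → replaces -8 → [-14, -13, -12, -11, -7]
-10 → replaces -7 → [-14, -13, -12, -11, -10]
-6 → extends → [-14, -13, -12, -11, -10, -6]
-1 → extends → [-14, -13, -12, -11, -10, -6, -1]
-4 → replaces -1 → [-14, -13, -12, -11, -10, -6, -4]
Seven tails, so the longest strictly decreasing subsequence of the original has length 7.

7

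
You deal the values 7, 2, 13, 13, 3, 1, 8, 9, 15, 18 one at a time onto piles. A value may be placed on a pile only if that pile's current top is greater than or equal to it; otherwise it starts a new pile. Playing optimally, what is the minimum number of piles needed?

Place each on the leftmost legal pile:
7 → new pile 1 (tops now [7])
2 → pile 1 (tops now [2])
13 → new pile 2 (tops now [2, 13])
13 → pile 2 (tops now [2, 13])
3 → pile 2 (tops now [2, 3])
1 → pile 1 (tops now [1, 3])
8 → new pile 3 (tops now [1, 3, 8])
9 → new pile 4 (tops now [1, 3, 8, 9])
15 → new pile 5 (tops now [1, 3, 8, 9, 15])
18 → new pile 6 (tops now [1, 3, 8, 9, 15, 18])
Six piles.

6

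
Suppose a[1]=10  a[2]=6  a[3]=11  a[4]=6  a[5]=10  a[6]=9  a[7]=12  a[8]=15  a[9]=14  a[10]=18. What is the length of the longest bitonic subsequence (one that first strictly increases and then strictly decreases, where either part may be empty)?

inc[i] = longest strictly increasing subsequence ending at i; dec[i] = longest strictly decreasing subsequence starting at i:
i:      1  2  3  4  5  6  7  8  9 10
a[i]:  10  6 11  6 10  9 12 15 14 18
inc:    1  1  2  1  2  2  3  4  4  5
dec:    2  1  3  1  2  1  1  2  1  1
Best peak at i=8 (value 15): inc=4, dec=2, length 4+2−1 = 5.

5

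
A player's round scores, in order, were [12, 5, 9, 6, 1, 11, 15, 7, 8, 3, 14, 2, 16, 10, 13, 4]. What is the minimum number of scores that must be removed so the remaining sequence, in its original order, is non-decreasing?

10

Fewest deletions = n − (longest non-decreasing subsequence).
Patience tails:
12 → extends → [12]
5 → replaces 12 → [5]
9 → extends → [5, 9]
6 → replaces 9 → [5, 6]
1 → replaces 5 → [1, 6]
11 → extends → [1, 6, 11]
15 → extends → [1, 6, 11, 15]
7 → replaces 11 → [1, 6, 7, 15]
8 → replaces 15 → [1, 6, 7, 8]
3 → replaces 6 → [1, 3, 7, 8]
14 → extends → [1, 3, 7, 8, 14]
2 → replaces 3 → [1, 2, 7, 8, 14]
16 → extends → [1, 2, 7, 8, 14, 16]
10 → replaces 14 → [1, 2, 7, 8, 10, 16]
13 → replaces 16 → [1, 2, 7, 8, 10, 13]
4 → replaces 7 → [1, 2, 4, 8, 10, 13]
Longest non-decreasing subsequence has length 6, so deletions = 16 − 6 = 10.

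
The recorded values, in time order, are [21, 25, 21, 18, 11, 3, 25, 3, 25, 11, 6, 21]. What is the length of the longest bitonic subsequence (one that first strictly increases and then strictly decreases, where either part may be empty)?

inc[i] = longest strictly increasing subsequence ending at i; dec[i] = longest strictly decreasing subsequence starting at i:
i:      1  2  3  4  5  6  7  8  9 10 11 12
a[i]:  21 25 21 18 11  3 25  3 25 11  6 21
inc:    1  2  1  1  1  1  2  1  2  2  2  3
dec:    4  5  4  3  2  1  3  1  3  2  1  1
Best peak at i=2 (value 25): inc=2, dec=5, length 2+5−1 = 6.

6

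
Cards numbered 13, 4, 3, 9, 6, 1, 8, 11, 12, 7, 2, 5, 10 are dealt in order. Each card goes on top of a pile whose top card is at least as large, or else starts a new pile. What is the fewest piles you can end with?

Place each on the leftmost legal pile:
13 → new pile 1 (tops now [13])
4 → pile 1 (tops now [4])
3 → pile 1 (tops now [3])
9 → new pile 2 (tops now [3, 9])
6 → pile 2 (tops now [3, 6])
1 → pile 1 (tops now [1, 6])
8 → new pile 3 (tops now [1, 6, 8])
11 → new pile 4 (tops now [1, 6, 8, 11])
12 → new pile 5 (tops now [1, 6, 8, 11, 12])
7 → pile 3 (tops now [1, 6, 7, 11, 12])
2 → pile 2 (tops now [1, 2, 7, 11, 12])
5 → pile 3 (tops now [1, 2, 5, 11, 12])
10 → pile 4 (tops now [1, 2, 5, 10, 12])
Five piles.

5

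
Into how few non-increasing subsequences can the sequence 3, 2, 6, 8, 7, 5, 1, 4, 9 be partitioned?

Place each on the leftmost legal pile:
3 → new pile 1 (tops now [3])
2 → pile 1 (tops now [2])
6 → new pile 2 (tops now [2, 6])
8 → new pile 3 (tops now [2, 6, 8])
7 → pile 3 (tops now [2, 6, 7])
5 → pile 2 (tops now [2, 5, 7])
1 → pile 1 (tops now [1, 5, 7])
4 → pile 2 (tops now [1, 4, 7])
9 → new pile 4 (tops now [1, 4, 7, 9])
Four piles.

4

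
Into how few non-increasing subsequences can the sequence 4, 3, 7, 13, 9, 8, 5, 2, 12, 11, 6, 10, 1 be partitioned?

4

Place each on the leftmost legal pile:
4 → new pile 1 (tops now [4])
3 → pile 1 (tops now [3])
7 → new pile 2 (tops now [3, 7])
13 → new pile 3 (tops now [3, 7, 13])
9 → pile 3 (tops now [3, 7, 9])
8 → pile 3 (tops now [3, 7, 8])
5 → pile 2 (tops now [3, 5, 8])
2 → pile 1 (tops now [2, 5, 8])
12 → new pile 4 (tops now [2, 5, 8, 12])
11 → pile 4 (tops now [2, 5, 8, 11])
6 → pile 3 (tops now [2, 5, 6, 11])
10 → pile 4 (tops now [2, 5, 6, 10])
1 → pile 1 (tops now [1, 5, 6, 10])
Four piles.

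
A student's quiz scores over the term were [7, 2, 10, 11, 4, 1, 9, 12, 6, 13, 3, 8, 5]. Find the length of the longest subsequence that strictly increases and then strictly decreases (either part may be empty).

inc[i] = longest strictly increasing subsequence ending at i; dec[i] = longest strictly decreasing subsequence starting at i:
i:      1  2  3  4  5  6  7  8  9 10 11 12 13
a[i]:   7  2 10 11  4  1  9 12  6 13  3  8  5
inc:    1  1  2  3  2  1  3  4  3  5  2  4  3
dec:    3  2  4  4  2  1  3  3  2  3  1  2  1
Best peak at i=10 (value 13): inc=5, dec=3, length 5+3−1 = 7.

7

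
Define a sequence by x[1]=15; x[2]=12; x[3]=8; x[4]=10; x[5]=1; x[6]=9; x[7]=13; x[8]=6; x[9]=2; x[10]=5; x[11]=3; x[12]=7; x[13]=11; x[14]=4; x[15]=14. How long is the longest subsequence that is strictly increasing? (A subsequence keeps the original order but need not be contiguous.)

6

Let dp[i] be the length of the longest such subsequence ending at index i:
i:      1  2  3  4  5  6  7  8  9 10 11 12 13 14 15
x[i]:  15 12  8 10  1  9 13  6  2  5  3  7 11  4 14
dp:     1  1  1  2  1  2  3  2  2  3  3  4  5  4  6
Maximum dp value is 6.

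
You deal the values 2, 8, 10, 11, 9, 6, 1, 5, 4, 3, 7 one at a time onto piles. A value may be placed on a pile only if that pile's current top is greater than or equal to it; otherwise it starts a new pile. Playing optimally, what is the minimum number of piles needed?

4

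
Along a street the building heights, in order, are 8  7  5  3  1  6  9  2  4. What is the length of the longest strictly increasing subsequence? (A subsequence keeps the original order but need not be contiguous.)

3

Let dp[i] be the length of the longest such subsequence ending at index i:
i:     1 2 3 4 5 6 7 8 9
a[i]:  8 7 5 3 1 6 9 2 4
dp:    1 1 1 1 1 2 3 2 3
Maximum dp value is 3.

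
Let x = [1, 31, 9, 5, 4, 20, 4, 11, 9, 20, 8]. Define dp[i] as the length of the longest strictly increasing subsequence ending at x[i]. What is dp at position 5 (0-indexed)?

dp[i] = 1 + max{dp[j] : j<i, x[j]<x[i]} (or 1 if no such j):
i:      0  1  2  3  4  5  6  7  8  9 10
x[i]:   1 31  9  5  4 20  4 11  9 20  8
dp:     1  2  2  2  2  3  2  3  3  4  3
At index 5 the value is 3.

3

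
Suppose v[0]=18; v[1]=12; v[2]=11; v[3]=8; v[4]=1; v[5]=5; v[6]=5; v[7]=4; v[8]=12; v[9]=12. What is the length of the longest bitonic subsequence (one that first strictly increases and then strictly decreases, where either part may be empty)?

6

inc[i] = longest strictly increasing subsequence ending at i; dec[i] = longest strictly decreasing subsequence starting at i:
i:      0  1  2  3  4  5  6  7  8  9
v[i]:  18 12 11  8  1  5  5  4 12 12
inc:    1  1  1  1  1  2  2  2  3  3
dec:    6  5  4  3  1  2  2  1  1  1
Best peak at i=0 (value 18): inc=1, dec=6, length 1+6−1 = 6.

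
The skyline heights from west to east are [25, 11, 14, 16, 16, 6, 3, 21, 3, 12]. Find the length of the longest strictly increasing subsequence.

4

Track the smallest tail for each achievable length (strict):
25 → extends → [25]
11 → replaces 25 → [11]
14 → extends → [11, 14]
16 → extends → [11, 14, 16]
16 → already a tail → [11, 14, 16]
6 → replaces 11 → [6, 14, 16]
3 → replaces 6 → [3, 14, 16]
21 → extends → [3, 14, 16, 21]
3 → already a tail → [3, 14, 16, 21]
12 → replaces 14 → [3, 12, 16, 21]
Four tails, so the longest strictly increasing subsequence has length 4 (e.g. 11, 14, 16, 21).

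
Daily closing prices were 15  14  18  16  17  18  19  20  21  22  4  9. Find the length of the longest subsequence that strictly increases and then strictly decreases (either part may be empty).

inc[i] = longest strictly increasing subsequence ending at i; dec[i] = longest strictly decreasing subsequence starting at i:
i:      1  2  3  4  5  6  7  8  9 10 11 12
a[i]:  15 14 18 16 17 18 19 20 21 22  4  9
inc:    1  1  2  2  3  4  5  6  7  8  1  2
dec:    3  2  3  2  2  2  2  2  2  2  1  1
Best peak at i=10 (value 22): inc=8, dec=2, length 8+2−1 = 9.

9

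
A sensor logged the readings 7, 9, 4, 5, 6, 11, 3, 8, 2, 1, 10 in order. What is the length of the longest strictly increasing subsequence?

Let dp[i] be the length of the longest such subsequence ending at index i:
i:      1  2  3  4  5  6  7  8  9 10 11
a[i]:   7  9  4  5  6 11  3  8  2  1 10
dp:     1  2  1  2  3  4  1  4  1  1  5
Maximum dp value is 5.

5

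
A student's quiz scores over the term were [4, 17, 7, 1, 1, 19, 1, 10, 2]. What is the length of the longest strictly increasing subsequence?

Let dp[i] be the length of the longest such subsequence ending at index i:
i:      1  2  3  4  5  6  7  8  9
a[i]:   4 17  7  1  1 19  1 10  2
dp:     1  2  2  1  1  3  1  3  2
Maximum dp value is 3.

3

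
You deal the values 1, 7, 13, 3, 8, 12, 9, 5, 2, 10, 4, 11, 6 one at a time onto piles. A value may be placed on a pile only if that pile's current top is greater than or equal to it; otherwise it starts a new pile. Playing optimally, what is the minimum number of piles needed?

6

Place each on the leftmost legal pile:
1 → new pile 1 (tops now [1])
7 → new pile 2 (tops now [1, 7])
13 → new pile 3 (tops now [1, 7, 13])
3 → pile 2 (tops now [1, 3, 13])
8 → pile 3 (tops now [1, 3, 8])
12 → new pile 4 (tops now [1, 3, 8, 12])
9 → pile 4 (tops now [1, 3, 8, 9])
5 → pile 3 (tops now [1, 3, 5, 9])
2 → pile 2 (tops now [1, 2, 5, 9])
10 → new pile 5 (tops now [1, 2, 5, 9, 10])
4 → pile 3 (tops now [1, 2, 4, 9, 10])
11 → new pile 6 (tops now [1, 2, 4, 9, 10, 11])
6 → pile 4 (tops now [1, 2, 4, 6, 10, 11])
Six piles.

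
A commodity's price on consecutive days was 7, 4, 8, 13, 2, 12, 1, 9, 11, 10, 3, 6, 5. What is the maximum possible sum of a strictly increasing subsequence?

35

Let S[i] be the best sum of a strictly increasing subsequence ending at i:
i:      1  2  3  4  5  6  7  8  9 10 11 12 13
a[i]:   7  4  8 13  2 12  1  9 11 10  3  6  5
S:      7  4 15 28  2 27  1 24 35 34  5 11 10
Maximum is 35 (e.g. 7 + 8 + 9 + 11).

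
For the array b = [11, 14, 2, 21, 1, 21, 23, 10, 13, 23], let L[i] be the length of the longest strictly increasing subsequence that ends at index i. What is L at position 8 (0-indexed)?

dp[i] = 1 + max{dp[j] : j<i, b[j]<b[i]} (or 1 if no such j):
i:      0  1  2  3  4  5  6  7  8  9
b[i]:  11 14  2 21  1 21 23 10 13 23
dp:     1  2  1  3  1  3  4  2  3  4
At index 8 the value is 3.

3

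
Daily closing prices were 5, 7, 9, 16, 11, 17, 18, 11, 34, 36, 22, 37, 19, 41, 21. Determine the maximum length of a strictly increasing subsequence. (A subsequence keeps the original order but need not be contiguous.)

10

Let dp[i] be the length of the longest such subsequence ending at index i:
i:      1  2  3  4  5  6  7  8  9 10 11 12 13 14 15
a[i]:   5  7  9 16 11 17 18 11 34 36 22 37 19 41 21
dp:     1  2  3  4  4  5  6  4  7  8  7  9  7 10  8
Maximum dp value is 10.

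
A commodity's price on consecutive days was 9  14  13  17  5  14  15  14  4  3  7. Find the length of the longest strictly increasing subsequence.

4

Let dp[i] be the length of the longest such subsequence ending at index i:
i:      1  2  3  4  5  6  7  8  9 10 11
a[i]:   9 14 13 17  5 14 15 14  4  3  7
dp:     1  2  2  3  1  3  4  3  1  1  2
Maximum dp value is 4.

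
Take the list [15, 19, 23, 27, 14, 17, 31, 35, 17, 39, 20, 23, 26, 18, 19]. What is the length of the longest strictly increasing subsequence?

7

Track the smallest tail for each achievable length (strict):
15 → extends → [15]
19 → extends → [15, 19]
23 → extends → [15, 19, 23]
27 → extends → [15, 19, 23, 27]
14 → replaces 15 → [14, 19, 23, 27]
17 → replaces 19 → [14, 17, 23, 27]
31 → extends → [14, 17, 23, 27, 31]
35 → extends → [14, 17, 23, 27, 31, 35]
17 → already a tail → [14, 17, 23, 27, 31, 35]
39 → extends → [14, 17, 23, 27, 31, 35, 39]
20 → replaces 23 → [14, 17, 20, 27, 31, 35, 39]
23 → replaces 27 → [14, 17, 20, 23, 31, 35, 39]
26 → replaces 31 → [14, 17, 20, 23, 26, 35, 39]
18 → replaces 20 → [14, 17, 18, 23, 26, 35, 39]
19 → replaces 23 → [14, 17, 18, 19, 26, 35, 39]
Seven tails, so the longest strictly increasing subsequence has length 7 (e.g. 15, 19, 23, 27, 31, 35, 39).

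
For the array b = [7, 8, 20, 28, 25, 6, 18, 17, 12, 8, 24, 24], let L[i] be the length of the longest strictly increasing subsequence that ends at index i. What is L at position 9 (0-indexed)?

2

dp[i] = 1 + max{dp[j] : j<i, b[j]<b[i]} (or 1 if no such j):
i:      0  1  2  3  4  5  6  7  8  9 10 11
b[i]:   7  8 20 28 25  6 18 17 12  8 24 24
dp:     1  2  3  4  4  1  3  3  3  2  4  4
At index 9 the value is 2.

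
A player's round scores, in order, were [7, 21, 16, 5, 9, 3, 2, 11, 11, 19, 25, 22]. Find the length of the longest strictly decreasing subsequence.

5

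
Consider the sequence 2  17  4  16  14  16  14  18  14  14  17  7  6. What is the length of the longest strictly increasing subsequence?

Let dp[i] be the length of the longest such subsequence ending at index i:
i:      1  2  3  4  5  6  7  8  9 10 11 12 13
a[i]:   2 17  4 16 14 16 14 18 14 14 17  7  6
dp:     1  2  2  3  3  4  3  5  3  3  5  3  3
Maximum dp value is 5.

5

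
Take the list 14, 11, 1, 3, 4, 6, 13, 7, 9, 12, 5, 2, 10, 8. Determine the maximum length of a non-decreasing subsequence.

7

Let dp[i] be the length of the longest such subsequence ending at index i:
i:      1  2  3  4  5  6  7  8  9 10 11 12 13 14
a[i]:  14 11  1  3  4  6 13  7  9 12  5  2 10  8
dp:     1  1  1  2  3  4  5  5  6  7  4  2  7  6
Maximum dp value is 7.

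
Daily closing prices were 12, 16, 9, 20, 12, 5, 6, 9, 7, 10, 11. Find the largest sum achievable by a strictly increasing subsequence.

48

Let S[i] be the best sum of a strictly increasing subsequence ending at i:
i:      1  2  3  4  5  6  7  8  9 10 11
a[i]:  12 16  9 20 12  5  6  9  7 10 11
S:     12 28  9 48 21  5 11 20 18 30 41
Maximum is 48 (e.g. 12 + 16 + 20).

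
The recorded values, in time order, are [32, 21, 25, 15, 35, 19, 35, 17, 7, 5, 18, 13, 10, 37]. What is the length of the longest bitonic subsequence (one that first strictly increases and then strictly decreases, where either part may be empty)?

inc[i] = longest strictly increasing subsequence ending at i; dec[i] = longest strictly decreasing subsequence starting at i:
i:      1  2  3  4  5  6  7  8  9 10 11 12 13 14
a[i]:  32 21 25 15 35 19 35 17  7  5 18 13 10 37
inc:    1  1  2  1  3  2  3  2  1  1  3  2  2  4
dec:    6  5  5  3  5  4  4  3  2  1  3  2  1  1
Best peak at i=5 (value 35): inc=3, dec=5, length 3+5−1 = 7.

7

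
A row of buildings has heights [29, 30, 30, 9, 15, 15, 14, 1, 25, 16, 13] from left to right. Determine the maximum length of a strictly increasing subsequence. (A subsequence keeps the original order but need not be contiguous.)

3

Track the smallest tail for each achievable length (strict):
29 → extends → [29]
30 → extends → [29, 30]
30 → already a tail → [29, 30]
9 → replaces 29 → [9, 30]
15 → replaces 30 → [9, 15]
15 → already a tail → [9, 15]
14 → replaces 15 → [9, 14]
1 → replaces 9 → [1, 14]
25 → extends → [1, 14, 25]
16 → replaces 25 → [1, 14, 16]
13 → replaces 14 → [1, 13, 16]
Three tails, so the longest strictly increasing subsequence has length 3 (e.g. 9, 15, 25).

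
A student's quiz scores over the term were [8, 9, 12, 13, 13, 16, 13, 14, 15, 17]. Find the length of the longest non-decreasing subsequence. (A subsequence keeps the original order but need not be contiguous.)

Let dp[i] be the length of the longest such subsequence ending at index i:
i:      1  2  3  4  5  6  7  8  9 10
a[i]:   8  9 12 13 13 16 13 14 15 17
dp:     1  2  3  4  5  6  6  7  8  9
Maximum dp value is 9.

9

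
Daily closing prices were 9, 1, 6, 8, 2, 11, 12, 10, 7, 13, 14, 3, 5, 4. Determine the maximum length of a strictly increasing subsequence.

7

Let dp[i] be the length of the longest such subsequence ending at index i:
i:      1  2  3  4  5  6  7  8  9 10 11 12 13 14
a[i]:   9  1  6  8  2 11 12 10  7 13 14  3  5  4
dp:     1  1  2  3  2  4  5  4  3  6  7  3  4  4
Maximum dp value is 7.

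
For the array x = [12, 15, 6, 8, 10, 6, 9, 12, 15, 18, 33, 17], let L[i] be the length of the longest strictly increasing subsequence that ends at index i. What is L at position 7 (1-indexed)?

dp[i] = 1 + max{dp[j] : j<i, x[j]<x[i]} (or 1 if no such j):
i:      1  2  3  4  5  6  7  8  9 10 11 12
x[i]:  12 15  6  8 10  6  9 12 15 18 33 17
dp:     1  2  1  2  3  1  3  4  5  6  7  6
At index 7 the value is 3.

3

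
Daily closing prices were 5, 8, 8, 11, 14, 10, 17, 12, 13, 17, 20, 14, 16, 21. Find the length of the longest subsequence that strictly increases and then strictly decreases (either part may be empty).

inc[i] = longest strictly increasing subsequence ending at i; dec[i] = longest strictly decreasing subsequence starting at i:
i:      1  2  3  4  5  6  7  8  9 10 11 12 13 14
a[i]:   5  8  8 11 14 10 17 12 13 17 20 14 16 21
inc:    1  2  2  3  4  3  5  4  5  6  7  6  7  8
dec:    1  1  1  2  2  1  2  1  1  2  2  1  1  1
Best peak at i=11 (value 20): inc=7, dec=2, length 7+2−1 = 8.

8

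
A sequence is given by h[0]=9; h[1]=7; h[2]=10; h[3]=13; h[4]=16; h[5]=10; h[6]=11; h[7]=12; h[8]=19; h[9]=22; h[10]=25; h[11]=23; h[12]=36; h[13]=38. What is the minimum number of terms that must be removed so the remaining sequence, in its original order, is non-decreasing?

Fewest deletions = n − (longest non-decreasing subsequence).
i:      0  1  2  3  4  5  6  7  8  9 10 11 12 13
h[i]:   9  7 10 13 16 10 11 12 19 22 25 23 36 38
dp:     1  1  2  3  4  3  4  5  6  7  8  8  9 10
max dp = 10, so deletions = 14 − 10 = 4.

4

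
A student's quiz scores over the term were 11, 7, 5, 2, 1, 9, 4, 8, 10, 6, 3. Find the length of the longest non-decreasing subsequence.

Let dp[i] be the length of the longest such subsequence ending at index i:
i:      1  2  3  4  5  6  7  8  9 10 11
a[i]:  11  7  5  2  1  9  4  8 10  6  3
dp:     1  1  1  1  1  2  2  3  4  3  2
Maximum dp value is 4.

4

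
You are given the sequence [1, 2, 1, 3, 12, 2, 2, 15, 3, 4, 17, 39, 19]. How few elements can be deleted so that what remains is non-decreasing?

5

Fewest deletions = n − (longest non-decreasing subsequence).
i:      1  2  3  4  5  6  7  8  9 10 11 12 13
a[i]:   1  2  1  3 12  2  2 15  3  4 17 39 19
dp:     1  2  2  3  4  3  4  5  5  6  7  8  8
max dp = 8, so deletions = 13 − 8 = 5.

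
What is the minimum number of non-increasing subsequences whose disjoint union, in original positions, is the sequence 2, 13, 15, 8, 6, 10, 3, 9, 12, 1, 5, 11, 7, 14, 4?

5

The minimum number of non-increasing subsequences covering a sequence equals the length of its longest strictly increasing subsequence.
LIS length is 5 (e.g. 2, 8, 10, 12, 14), so 5 piles are needed.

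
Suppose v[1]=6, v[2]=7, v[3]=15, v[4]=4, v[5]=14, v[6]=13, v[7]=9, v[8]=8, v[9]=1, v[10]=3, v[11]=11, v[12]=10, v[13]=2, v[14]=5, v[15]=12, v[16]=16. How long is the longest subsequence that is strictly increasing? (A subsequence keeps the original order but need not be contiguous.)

6

Let dp[i] be the length of the longest such subsequence ending at index i:
i:      1  2  3  4  5  6  7  8  9 10 11 12 13 14 15 16
v[i]:   6  7 15  4 14 13  9  8  1  3 11 10  2  5 12 16
dp:     1  2  3  1  3  3  3  3  1  2  4  4  2  3  5  6
Maximum dp value is 6.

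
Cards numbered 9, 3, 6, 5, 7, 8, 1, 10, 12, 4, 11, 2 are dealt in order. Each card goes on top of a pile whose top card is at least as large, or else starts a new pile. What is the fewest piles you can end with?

The minimum number of non-increasing subsequences covering a sequence equals the length of its longest strictly increasing subsequence.
LIS length is 6 (e.g. 3, 6, 7, 8, 10, 12), so 6 piles are needed.

6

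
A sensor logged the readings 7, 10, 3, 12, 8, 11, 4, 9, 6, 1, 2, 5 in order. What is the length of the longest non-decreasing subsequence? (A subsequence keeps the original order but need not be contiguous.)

3

Track the smallest tail for each achievable length (allowing ties):
7 → extends → [7]
10 → extends → [7, 10]
3 → replaces 7 → [3, 10]
12 → extends → [3, 10, 12]
8 → replaces 10 → [3, 8, 12]
11 → replaces 12 → [3, 8, 11]
4 → replaces 8 → [3, 4, 11]
9 → replaces 11 → [3, 4, 9]
6 → replaces 9 → [3, 4, 6]
1 → replaces 3 → [1, 4, 6]
2 → replaces 4 → [1, 2, 6]
5 → replaces 6 → [1, 2, 5]
Three tails, so the longest non-decreasing subsequence has length 3 (e.g. 7, 10, 12).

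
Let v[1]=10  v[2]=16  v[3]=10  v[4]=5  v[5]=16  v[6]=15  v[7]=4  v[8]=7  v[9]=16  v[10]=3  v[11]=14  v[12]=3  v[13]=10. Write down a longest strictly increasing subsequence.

Patience tails give the LIS length; then backtrack through the dp parents:
10 → extends → [10]
16 → extends → [10, 16]
10 → already a tail → [10, 16]
5 → replaces 10 → [5, 16]
16 → already a tail → [5, 16]
15 → replaces 16 → [5, 15]
4 → replaces 5 → [4, 15]
7 → replaces 15 → [4, 7]
16 → extends → [4, 7, 16]
3 → replaces 4 → [3, 7, 16]
14 → replaces 16 → [3, 7, 14]
3 → already a tail → [3, 7, 14]
10 → replaces 14 → [3, 7, 10]
Length 3; one witness is 10, 15, 16.

10, 15, 16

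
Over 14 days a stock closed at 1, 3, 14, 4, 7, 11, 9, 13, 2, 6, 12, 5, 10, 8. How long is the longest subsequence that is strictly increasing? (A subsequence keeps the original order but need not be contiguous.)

Let dp[i] be the length of the longest such subsequence ending at index i:
i:      1  2  3  4  5  6  7  8  9 10 11 12 13 14
a[i]:   1  3 14  4  7 11  9 13  2  6 12  5 10  8
dp:     1  2  3  3  4  5  5  6  2  4  6  4  6  5
Maximum dp value is 6.

6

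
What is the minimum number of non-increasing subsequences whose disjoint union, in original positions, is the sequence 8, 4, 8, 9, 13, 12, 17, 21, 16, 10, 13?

Place each on the leftmost legal pile:
8 → new pile 1 (tops now [8])
4 → pile 1 (tops now [4])
8 → new pile 2 (tops now [4, 8])
9 → new pile 3 (tops now [4, 8, 9])
13 → new pile 4 (tops now [4, 8, 9, 13])
12 → pile 4 (tops now [4, 8, 9, 12])
17 → new pile 5 (tops now [4, 8, 9, 12, 17])
21 → new pile 6 (tops now [4, 8, 9, 12, 17, 21])
16 → pile 5 (tops now [4, 8, 9, 12, 16, 21])
10 → pile 4 (tops now [4, 8, 9, 10, 16, 21])
13 → pile 5 (tops now [4, 8, 9, 10, 13, 21])
Six piles.

6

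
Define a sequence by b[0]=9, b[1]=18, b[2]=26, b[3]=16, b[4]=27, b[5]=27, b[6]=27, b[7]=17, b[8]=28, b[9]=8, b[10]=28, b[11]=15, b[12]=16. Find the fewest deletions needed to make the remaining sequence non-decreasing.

Fewest deletions = n − (longest non-decreasing subsequence).
i:      0  1  2  3  4  5  6  7  8  9 10 11 12
b[i]:   9 18 26 16 27 27 27 17 28  8 28 15 16
dp:     1  2  3  2  4  5  6  3  7  1  8  2  3
max dp = 8, so deletions = 13 − 8 = 5.

5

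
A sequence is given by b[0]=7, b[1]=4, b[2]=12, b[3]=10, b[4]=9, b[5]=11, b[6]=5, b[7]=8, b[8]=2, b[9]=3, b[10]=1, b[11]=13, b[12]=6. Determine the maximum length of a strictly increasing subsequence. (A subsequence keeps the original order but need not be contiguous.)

Let dp[i] be the length of the longest such subsequence ending at index i:
i:      0  1  2  3  4  5  6  7  8  9 10 11 12
b[i]:   7  4 12 10  9 11  5  8  2  3  1 13  6
dp:     1  1  2  2  2  3  2  3  1  2  1  4  3
Maximum dp value is 4.

4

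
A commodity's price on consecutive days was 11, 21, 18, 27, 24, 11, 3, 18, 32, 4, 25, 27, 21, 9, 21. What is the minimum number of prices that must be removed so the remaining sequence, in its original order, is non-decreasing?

10

Fewest deletions = n − (longest non-decreasing subsequence).
i:      1  2  3  4  5  6  7  8  9 10 11 12 13 14 15
a[i]:  11 21 18 27 24 11  3 18 32  4 25 27 21  9 21
dp:     1  2  2  3  3  2  1  3  4  2  4  5  4  3  5
max dp = 5, so deletions = 15 − 5 = 10.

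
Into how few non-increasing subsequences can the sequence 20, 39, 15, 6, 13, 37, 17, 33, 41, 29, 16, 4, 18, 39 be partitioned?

The minimum number of non-increasing subsequences covering a sequence equals the length of its longest strictly increasing subsequence.
LIS length is 5 (e.g. 6, 13, 17, 33, 41), so 5 piles are needed.

5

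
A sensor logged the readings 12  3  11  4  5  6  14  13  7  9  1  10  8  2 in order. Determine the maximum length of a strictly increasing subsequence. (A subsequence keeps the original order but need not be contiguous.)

7

Track the smallest tail for each achievable length (strict):
12 → extends → [12]
3 → replaces 12 → [3]
11 → extends → [3, 11]
4 → replaces 11 → [3, 4]
5 → extends → [3, 4, 5]
6 → extends → [3, 4, 5, 6]
14 → extends → [3, 4, 5, 6, 14]
13 → replaces 14 → [3, 4, 5, 6, 13]
7 → replaces 13 → [3, 4, 5, 6, 7]
9 → extends → [3, 4, 5, 6, 7, 9]
1 → replaces 3 → [1, 4, 5, 6, 7, 9]
10 → extends → [1, 4, 5, 6, 7, 9, 10]
8 → replaces 9 → [1, 4, 5, 6, 7, 8, 10]
2 → replaces 4 → [1, 2, 5, 6, 7, 8, 10]
Seven tails, so the longest strictly increasing subsequence has length 7 (e.g. 3, 4, 5, 6, 7, 9, 10).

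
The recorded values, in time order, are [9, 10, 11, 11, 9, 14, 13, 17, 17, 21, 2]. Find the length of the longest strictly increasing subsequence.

Track the smallest tail for each achievable length (strict):
9 → extends → [9]
10 → extends → [9, 10]
11 → extends → [9, 10, 11]
11 → already a tail → [9, 10, 11]
9 → already a tail → [9, 10, 11]
14 → extends → [9, 10, 11, 14]
13 → replaces 14 → [9, 10, 11, 13]
17 → extends → [9, 10, 11, 13, 17]
17 → already a tail → [9, 10, 11, 13, 17]
21 → extends → [9, 10, 11, 13, 17, 21]
2 → replaces 9 → [2, 10, 11, 13, 17, 21]
Six tails, so the longest strictly increasing subsequence has length 6 (e.g. 9, 10, 11, 14, 17, 21).

6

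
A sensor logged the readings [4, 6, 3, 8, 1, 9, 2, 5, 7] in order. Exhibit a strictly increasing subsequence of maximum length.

4, 6, 8, 9

Patience tails give the LIS length; then backtrack through the dp parents:
4 → extends → [4]
6 → extends → [4, 6]
3 → replaces 4 → [3, 6]
8 → extends → [3, 6, 8]
1 → replaces 3 → [1, 6, 8]
9 → extends → [1, 6, 8, 9]
2 → replaces 6 → [1, 2, 8, 9]
5 → replaces 8 → [1, 2, 5, 9]
7 → replaces 9 → [1, 2, 5, 7]
Length 4; one witness is 4, 6, 8, 9.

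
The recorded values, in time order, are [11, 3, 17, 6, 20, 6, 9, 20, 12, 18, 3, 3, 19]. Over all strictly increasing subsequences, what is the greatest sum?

67

Let S[i] be the best sum of a strictly increasing subsequence ending at i:
i:      1  2  3  4  5  6  7  8  9 10 11 12 13
a[i]:  11  3 17  6 20  6  9 20 12 18  3  3 19
S:     11  3 28  9 48  9 18 48 30 48  3  3 67
Maximum is 67 (e.g. 3 + 6 + 9 + 12 + 18 + 19).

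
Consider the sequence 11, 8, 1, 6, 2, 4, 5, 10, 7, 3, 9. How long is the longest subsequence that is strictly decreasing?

5

Let dp[i] be the longest strictly decreasing subsequence ending at i:
i:      1  2  3  4  5  6  7  8  9 10 11
a[i]:  11  8  1  6  2  4  5 10  7  3  9
dp:     1  2  3  3  4  4  4  2  3  5  3
Maximum is 5.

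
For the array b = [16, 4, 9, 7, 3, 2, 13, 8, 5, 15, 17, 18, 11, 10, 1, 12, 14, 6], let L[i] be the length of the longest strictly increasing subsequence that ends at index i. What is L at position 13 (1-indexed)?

dp[i] = 1 + max{dp[j] : j<i, b[j]<b[i]} (or 1 if no such j):
i:      1  2  3  4  5  6  7  8  9 10 11 12 13 14 15 16 17 18
b[i]:  16  4  9  7  3  2 13  8  5 15 17 18 11 10  1 12 14  6
dp:     1  1  2  2  1  1  3  3  2  4  5  6  4  4  1  5  6  3
At index 13 the value is 4.

4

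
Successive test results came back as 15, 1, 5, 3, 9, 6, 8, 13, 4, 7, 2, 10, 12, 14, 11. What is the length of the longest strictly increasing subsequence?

7

Track the smallest tail for each achievable length (strict):
15 → extends → [15]
1 → replaces 15 → [1]
5 → extends → [1, 5]
3 → replaces 5 → [1, 3]
9 → extends → [1, 3, 9]
6 → replaces 9 → [1, 3, 6]
8 → extends → [1, 3, 6, 8]
13 → extends → [1, 3, 6, 8, 13]
4 → replaces 6 → [1, 3, 4, 8, 13]
7 → replaces 8 → [1, 3, 4, 7, 13]
2 → replaces 3 → [1, 2, 4, 7, 13]
10 → replaces 13 → [1, 2, 4, 7, 10]
12 → extends → [1, 2, 4, 7, 10, 12]
14 → extends → [1, 2, 4, 7, 10, 12, 14]
11 → replaces 12 → [1, 2, 4, 7, 10, 11, 14]
Seven tails, so the longest strictly increasing subsequence has length 7 (e.g. 1, 5, 6, 8, 10, 12, 14).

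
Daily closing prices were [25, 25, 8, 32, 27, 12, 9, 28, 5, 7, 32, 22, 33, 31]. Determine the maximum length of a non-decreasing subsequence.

Track the smallest tail for each achievable length (allowing ties):
25 → extends → [25]
25 → extends → [25, 25]
8 → replaces 25 → [8, 25]
32 → extends → [8, 25, 32]
27 → replaces 32 → [8, 25, 27]
12 → replaces 25 → [8, 12, 27]
9 → replaces 12 → [8, 9, 27]
28 → extends → [8, 9, 27, 28]
5 → replaces 8 → [5, 9, 27, 28]
7 → replaces 9 → [5, 7, 27, 28]
32 → extends → [5, 7, 27, 28, 32]
22 → replaces 27 → [5, 7, 22, 28, 32]
33 → extends → [5, 7, 22, 28, 32, 33]
31 → replaces 32 → [5, 7, 22, 28, 31, 33]
Six tails, so the longest non-decreasing subsequence has length 6 (e.g. 25, 25, 27, 28, 32, 33).

6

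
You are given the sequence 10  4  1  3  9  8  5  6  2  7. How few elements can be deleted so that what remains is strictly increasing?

5

Fewest deletions = n − (longest strictly increasing subsequence).
Patience tails:
10 → extends → [10]
4 → replaces 10 → [4]
1 → replaces 4 → [1]
3 → extends → [1, 3]
9 → extends → [1, 3, 9]
8 → replaces 9 → [1, 3, 8]
5 → replaces 8 → [1, 3, 5]
6 → extends → [1, 3, 5, 6]
2 → replaces 3 → [1, 2, 5, 6]
7 → extends → [1, 2, 5, 6, 7]
Longest strictly increasing subsequence has length 5, so deletions = 10 − 5 = 5.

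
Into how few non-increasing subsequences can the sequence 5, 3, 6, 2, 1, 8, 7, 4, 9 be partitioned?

4

Place each on the leftmost legal pile:
5 → new pile 1 (tops now [5])
3 → pile 1 (tops now [3])
6 → new pile 2 (tops now [3, 6])
2 → pile 1 (tops now [2, 6])
1 → pile 1 (tops now [1, 6])
8 → new pile 3 (tops now [1, 6, 8])
7 → pile 3 (tops now [1, 6, 7])
4 → pile 2 (tops now [1, 4, 7])
9 → new pile 4 (tops now [1, 4, 7, 9])
Four piles.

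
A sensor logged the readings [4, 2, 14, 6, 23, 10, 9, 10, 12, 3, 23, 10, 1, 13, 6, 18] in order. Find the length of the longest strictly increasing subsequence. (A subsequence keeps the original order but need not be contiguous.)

Track the smallest tail for each achievable length (strict):
4 → extends → [4]
2 → replaces 4 → [2]
14 → extends → [2, 14]
6 → replaces 14 → [2, 6]
23 → extends → [2, 6, 23]
10 → replaces 23 → [2, 6, 10]
9 → replaces 10 → [2, 6, 9]
10 → extends → [2, 6, 9, 10]
12 → extends → [2, 6, 9, 10, 12]
3 → replaces 6 → [2, 3, 9, 10, 12]
23 → extends → [2, 3, 9, 10, 12, 23]
10 → already a tail → [2, 3, 9, 10, 12, 23]
1 → replaces 2 → [1, 3, 9, 10, 12, 23]
13 → replaces 23 → [1, 3, 9, 10, 12, 13]
6 → replaces 9 → [1, 3, 6, 10, 12, 13]
18 → extends → [1, 3, 6, 10, 12, 13, 18]
Seven tails, so the longest strictly increasing subsequence has length 7 (e.g. 4, 6, 9, 10, 12, 13, 18).

7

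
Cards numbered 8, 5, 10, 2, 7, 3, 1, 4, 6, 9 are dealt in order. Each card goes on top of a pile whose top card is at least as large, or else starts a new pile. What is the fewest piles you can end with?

5

Place each on the leftmost legal pile:
8 → new pile 1 (tops now [8])
5 → pile 1 (tops now [5])
10 → new pile 2 (tops now [5, 10])
2 → pile 1 (tops now [2, 10])
7 → pile 2 (tops now [2, 7])
3 → pile 2 (tops now [2, 3])
1 → pile 1 (tops now [1, 3])
4 → new pile 3 (tops now [1, 3, 4])
6 → new pile 4 (tops now [1, 3, 4, 6])
9 → new pile 5 (tops now [1, 3, 4, 6, 9])
Five piles.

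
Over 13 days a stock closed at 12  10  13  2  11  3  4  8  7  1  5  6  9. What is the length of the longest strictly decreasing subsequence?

5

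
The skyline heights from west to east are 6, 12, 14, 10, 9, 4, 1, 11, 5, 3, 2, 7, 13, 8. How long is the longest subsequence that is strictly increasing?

4

Track the smallest tail for each achievable length (strict):
6 → extends → [6]
12 → extends → [6, 12]
14 → extends → [6, 12, 14]
10 → replaces 12 → [6, 10, 14]
9 → replaces 10 → [6, 9, 14]
4 → replaces 6 → [4, 9, 14]
1 → replaces 4 → [1, 9, 14]
11 → replaces 14 → [1, 9, 11]
5 → replaces 9 → [1, 5, 11]
3 → replaces 5 → [1, 3, 11]
2 → replaces 3 → [1, 2, 11]
7 → replaces 11 → [1, 2, 7]
13 → extends → [1, 2, 7, 13]
8 → replaces 13 → [1, 2, 7, 8]
Four tails, so the longest strictly increasing subsequence has length 4 (e.g. 6, 10, 11, 13).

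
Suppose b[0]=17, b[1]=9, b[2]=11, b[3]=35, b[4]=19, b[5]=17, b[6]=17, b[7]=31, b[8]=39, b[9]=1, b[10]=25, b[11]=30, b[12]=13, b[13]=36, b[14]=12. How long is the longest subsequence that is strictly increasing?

6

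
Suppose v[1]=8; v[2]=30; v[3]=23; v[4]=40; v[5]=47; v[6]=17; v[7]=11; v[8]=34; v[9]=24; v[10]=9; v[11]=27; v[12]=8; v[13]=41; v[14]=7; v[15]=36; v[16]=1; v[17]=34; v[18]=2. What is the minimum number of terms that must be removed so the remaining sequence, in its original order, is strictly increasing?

13

Fewest deletions = n − (longest strictly increasing subsequence).
Patience tails:
8 → extends → [8]
30 → extends → [8, 30]
23 → replaces 30 → [8, 23]
40 → extends → [8, 23, 40]
47 → extends → [8, 23, 40, 47]
17 → replaces 23 → [8, 17, 40, 47]
11 → replaces 17 → [8, 11, 40, 47]
34 → replaces 40 → [8, 11, 34, 47]
24 → replaces 34 → [8, 11, 24, 47]
9 → replaces 11 → [8, 9, 24, 47]
27 → replaces 47 → [8, 9, 24, 27]
8 → already a tail → [8, 9, 24, 27]
41 → extends → [8, 9, 24, 27, 41]
7 → replaces 8 → [7, 9, 24, 27, 41]
36 → replaces 41 → [7, 9, 24, 27, 36]
1 → replaces 7 → [1, 9, 24, 27, 36]
34 → replaces 36 → [1, 9, 24, 27, 34]
2 → replaces 9 → [1, 2, 24, 27, 34]
Longest strictly increasing subsequence has length 5, so deletions = 18 − 5 = 13.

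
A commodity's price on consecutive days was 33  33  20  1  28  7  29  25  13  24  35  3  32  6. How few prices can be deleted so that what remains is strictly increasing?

Fewest deletions = n − (longest strictly increasing subsequence).
Patience tails:
33 → extends → [33]
33 → already a tail → [33]
20 → replaces 33 → [20]
1 → replaces 20 → [1]
28 → extends → [1, 28]
7 → replaces 28 → [1, 7]
29 → extends → [1, 7, 29]
25 → replaces 29 → [1, 7, 25]
13 → replaces 25 → [1, 7, 13]
24 → extends → [1, 7, 13, 24]
35 → extends → [1, 7, 13, 24, 35]
3 → replaces 7 → [1, 3, 13, 24, 35]
32 → replaces 35 → [1, 3, 13, 24, 32]
6 → replaces 13 → [1, 3, 6, 24, 32]
Longest strictly increasing subsequence has length 5, so deletions = 14 − 5 = 9.

9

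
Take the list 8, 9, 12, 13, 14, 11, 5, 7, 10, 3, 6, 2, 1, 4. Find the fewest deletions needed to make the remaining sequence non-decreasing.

Fewest deletions = n − (longest non-decreasing subsequence).
Patience tails:
8 → extends → [8]
9 → extends → [8, 9]
12 → extends → [8, 9, 12]
13 → extends → [8, 9, 12, 13]
14 → extends → [8, 9, 12, 13, 14]
11 → replaces 12 → [8, 9, 11, 13, 14]
5 → replaces 8 → [5, 9, 11, 13, 14]
7 → replaces 9 → [5, 7, 11, 13, 14]
10 → replaces 11 → [5, 7, 10, 13, 14]
3 → replaces 5 → [3, 7, 10, 13, 14]
6 → replaces 7 → [3, 6, 10, 13, 14]
2 → replaces 3 → [2, 6, 10, 13, 14]
1 → replaces 2 → [1, 6, 10, 13, 14]
4 → replaces 6 → [1, 4, 10, 13, 14]
Longest non-decreasing subsequence has length 5, so deletions = 14 − 5 = 9.

9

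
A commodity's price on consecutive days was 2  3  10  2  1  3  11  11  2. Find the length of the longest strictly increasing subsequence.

4

Track the smallest tail for each achievable length (strict):
2 → extends → [2]
3 → extends → [2, 3]
10 → extends → [2, 3, 10]
2 → already a tail → [2, 3, 10]
1 → replaces 2 → [1, 3, 10]
3 → already a tail → [1, 3, 10]
11 → extends → [1, 3, 10, 11]
11 → already a tail → [1, 3, 10, 11]
2 → replaces 3 → [1, 2, 10, 11]
Four tails, so the longest strictly increasing subsequence has length 4 (e.g. 2, 3, 10, 11).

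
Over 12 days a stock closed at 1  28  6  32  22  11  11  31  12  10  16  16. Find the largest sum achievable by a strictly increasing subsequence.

61

Let S[i] be the best sum of a strictly increasing subsequence ending at i:
i:      1  2  3  4  5  6  7  8  9 10 11 12
a[i]:   1 28  6 32 22 11 11 31 12 10 16 16
S:      1 29  7 61 29 18 18 60 30 17 46 46
Maximum is 61 (e.g. 1 + 28 + 32).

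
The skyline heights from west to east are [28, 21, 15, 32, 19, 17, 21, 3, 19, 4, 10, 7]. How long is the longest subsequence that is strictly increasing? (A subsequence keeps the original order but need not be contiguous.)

Let dp[i] be the length of the longest such subsequence ending at index i:
i:      1  2  3  4  5  6  7  8  9 10 11 12
a[i]:  28 21 15 32 19 17 21  3 19  4 10  7
dp:     1  1  1  2  2  2  3  1  3  2  3  3
Maximum dp value is 3.

3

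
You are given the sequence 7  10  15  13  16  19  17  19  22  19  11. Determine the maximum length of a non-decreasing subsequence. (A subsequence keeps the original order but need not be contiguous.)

Let dp[i] be the length of the longest such subsequence ending at index i:
i:      1  2  3  4  5  6  7  8  9 10 11
a[i]:   7 10 15 13 16 19 17 19 22 19 11
dp:     1  2  3  3  4  5  5  6  7  7  3
Maximum dp value is 7.

7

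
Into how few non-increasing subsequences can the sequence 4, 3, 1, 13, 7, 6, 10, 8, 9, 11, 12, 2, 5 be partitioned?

6

Place each on the leftmost legal pile:
4 → new pile 1 (tops now [4])
3 → pile 1 (tops now [3])
1 → pile 1 (tops now [1])
13 → new pile 2 (tops now [1, 13])
7 → pile 2 (tops now [1, 7])
6 → pile 2 (tops now [1, 6])
10 → new pile 3 (tops now [1, 6, 10])
8 → pile 3 (tops now [1, 6, 8])
9 → new pile 4 (tops now [1, 6, 8, 9])
11 → new pile 5 (tops now [1, 6, 8, 9, 11])
12 → new pile 6 (tops now [1, 6, 8, 9, 11, 12])
2 → pile 2 (tops now [1, 2, 8, 9, 11, 12])
5 → pile 3 (tops now [1, 2, 5, 9, 11, 12])
Six piles.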